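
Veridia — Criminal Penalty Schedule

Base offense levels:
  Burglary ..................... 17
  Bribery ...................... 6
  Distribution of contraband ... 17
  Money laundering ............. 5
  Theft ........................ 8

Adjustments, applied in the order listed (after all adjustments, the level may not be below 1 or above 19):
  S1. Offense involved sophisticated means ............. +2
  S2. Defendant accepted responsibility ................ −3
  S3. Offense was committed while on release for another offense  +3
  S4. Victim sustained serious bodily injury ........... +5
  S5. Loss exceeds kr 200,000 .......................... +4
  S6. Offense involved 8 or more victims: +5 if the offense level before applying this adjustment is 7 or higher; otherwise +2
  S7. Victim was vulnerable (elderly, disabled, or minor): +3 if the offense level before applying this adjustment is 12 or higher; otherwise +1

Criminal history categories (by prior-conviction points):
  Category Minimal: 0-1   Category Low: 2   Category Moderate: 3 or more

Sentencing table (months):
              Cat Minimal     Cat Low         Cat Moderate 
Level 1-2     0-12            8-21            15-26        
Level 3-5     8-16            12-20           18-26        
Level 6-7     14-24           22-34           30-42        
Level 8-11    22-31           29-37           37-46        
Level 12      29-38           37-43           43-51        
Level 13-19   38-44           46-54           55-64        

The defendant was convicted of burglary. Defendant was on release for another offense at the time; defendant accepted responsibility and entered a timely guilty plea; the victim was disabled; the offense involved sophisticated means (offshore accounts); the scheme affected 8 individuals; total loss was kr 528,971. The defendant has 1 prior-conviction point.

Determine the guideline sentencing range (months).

Base offense level for burglary: 17.
S1 applies: 17 + 2 = 19.
S2 applies: 19 − 3 = 16.
S3 applies: 16 + 3 = 19.
S5 applies: 19 + 4 = 23.
S6 applies (level before this adjustment is 23 ≥ 7, so +5): 23 + 5 = 28.
S7 applies (level before this adjustment is 28 ≥ 12, so +3): 28 + 3 = 31.
Level 31 exceeds the maximum of 19; capped at 19.
Final offense level: 19.
Criminal history: 1 prior point → Category Minimal (0-1).
Level 19 falls in the 13-19 band.
Grid: Level 13-19 × Category Minimal = 38-44 months.

38-44 months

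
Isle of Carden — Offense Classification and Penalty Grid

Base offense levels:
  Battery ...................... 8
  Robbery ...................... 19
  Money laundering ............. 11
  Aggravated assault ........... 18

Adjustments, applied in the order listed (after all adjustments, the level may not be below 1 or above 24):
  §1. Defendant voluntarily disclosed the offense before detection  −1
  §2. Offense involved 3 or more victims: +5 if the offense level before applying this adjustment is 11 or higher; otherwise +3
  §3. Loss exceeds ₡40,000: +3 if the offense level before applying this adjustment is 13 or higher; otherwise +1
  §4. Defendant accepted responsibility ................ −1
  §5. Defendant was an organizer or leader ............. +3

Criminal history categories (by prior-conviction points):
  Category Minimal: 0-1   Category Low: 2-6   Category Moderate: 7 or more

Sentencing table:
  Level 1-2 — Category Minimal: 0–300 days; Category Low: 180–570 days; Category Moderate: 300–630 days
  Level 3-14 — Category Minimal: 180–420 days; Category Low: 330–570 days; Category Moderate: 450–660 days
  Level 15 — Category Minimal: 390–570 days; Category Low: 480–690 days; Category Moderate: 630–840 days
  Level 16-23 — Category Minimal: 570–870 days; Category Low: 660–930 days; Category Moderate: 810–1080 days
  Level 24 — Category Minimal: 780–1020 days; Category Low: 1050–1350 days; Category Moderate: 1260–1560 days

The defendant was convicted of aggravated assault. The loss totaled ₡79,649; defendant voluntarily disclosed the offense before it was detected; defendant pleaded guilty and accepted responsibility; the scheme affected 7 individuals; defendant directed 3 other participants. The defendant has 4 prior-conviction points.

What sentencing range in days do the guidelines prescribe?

Base offense level for aggravated assault: 18.
§1 applies: 18 − 1 = 17.
§2 applies (level before this adjustment is 17 ≥ 11, so +5): 17 + 5 = 22.
§3 applies (level before this adjustment is 22 ≥ 13, so +3): 22 + 3 = 25.
§4 applies: 25 − 1 = 24.
§5 applies: 24 + 3 = 27.
Level 27 exceeds the maximum of 24; capped at 24.
Final offense level: 24.
Criminal history: 4 prior points → Category Low (2-6).
Level 24 falls in the 24 band.
Grid: Level 24 × Category Low = 1050-1350 days.

1050-1350 days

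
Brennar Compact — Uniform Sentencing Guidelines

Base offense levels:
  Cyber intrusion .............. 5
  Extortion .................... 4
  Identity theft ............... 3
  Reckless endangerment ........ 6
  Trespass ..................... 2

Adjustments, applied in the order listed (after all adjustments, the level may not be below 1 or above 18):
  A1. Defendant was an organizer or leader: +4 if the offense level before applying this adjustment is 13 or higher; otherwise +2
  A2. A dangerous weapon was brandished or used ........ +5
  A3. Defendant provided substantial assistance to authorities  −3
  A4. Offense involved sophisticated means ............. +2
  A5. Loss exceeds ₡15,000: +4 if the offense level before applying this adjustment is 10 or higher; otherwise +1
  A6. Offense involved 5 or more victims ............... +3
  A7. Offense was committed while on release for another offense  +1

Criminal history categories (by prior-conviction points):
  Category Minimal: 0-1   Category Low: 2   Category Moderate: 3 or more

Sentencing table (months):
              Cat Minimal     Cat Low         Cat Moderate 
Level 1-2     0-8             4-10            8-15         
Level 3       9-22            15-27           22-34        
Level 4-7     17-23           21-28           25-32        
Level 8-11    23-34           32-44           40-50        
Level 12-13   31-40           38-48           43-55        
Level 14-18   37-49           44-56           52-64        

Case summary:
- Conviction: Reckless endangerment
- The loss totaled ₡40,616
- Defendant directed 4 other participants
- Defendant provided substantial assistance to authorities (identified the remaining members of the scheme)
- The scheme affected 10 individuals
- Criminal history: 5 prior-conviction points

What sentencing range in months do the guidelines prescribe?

40-50 months

Base offense level for reckless endangerment: 6.
A1 applies (level before this adjustment is 6 < 13, so +2): 6 + 2 = 8.
A2 does not apply.
A3 applies: 8 − 3 = 5.
A4 does not apply.
A5 applies (level before this adjustment is 5 < 10, so +1): 5 + 1 = 6.
A6 applies: 6 + 3 = 9.
A7 does not apply.
Final offense level: 9.
Criminal history: 5 prior points → Category Moderate (3+).
Level 9 falls in the 8-11 band.
Grid: Level 8-11 × Category Moderate = 40-50 months.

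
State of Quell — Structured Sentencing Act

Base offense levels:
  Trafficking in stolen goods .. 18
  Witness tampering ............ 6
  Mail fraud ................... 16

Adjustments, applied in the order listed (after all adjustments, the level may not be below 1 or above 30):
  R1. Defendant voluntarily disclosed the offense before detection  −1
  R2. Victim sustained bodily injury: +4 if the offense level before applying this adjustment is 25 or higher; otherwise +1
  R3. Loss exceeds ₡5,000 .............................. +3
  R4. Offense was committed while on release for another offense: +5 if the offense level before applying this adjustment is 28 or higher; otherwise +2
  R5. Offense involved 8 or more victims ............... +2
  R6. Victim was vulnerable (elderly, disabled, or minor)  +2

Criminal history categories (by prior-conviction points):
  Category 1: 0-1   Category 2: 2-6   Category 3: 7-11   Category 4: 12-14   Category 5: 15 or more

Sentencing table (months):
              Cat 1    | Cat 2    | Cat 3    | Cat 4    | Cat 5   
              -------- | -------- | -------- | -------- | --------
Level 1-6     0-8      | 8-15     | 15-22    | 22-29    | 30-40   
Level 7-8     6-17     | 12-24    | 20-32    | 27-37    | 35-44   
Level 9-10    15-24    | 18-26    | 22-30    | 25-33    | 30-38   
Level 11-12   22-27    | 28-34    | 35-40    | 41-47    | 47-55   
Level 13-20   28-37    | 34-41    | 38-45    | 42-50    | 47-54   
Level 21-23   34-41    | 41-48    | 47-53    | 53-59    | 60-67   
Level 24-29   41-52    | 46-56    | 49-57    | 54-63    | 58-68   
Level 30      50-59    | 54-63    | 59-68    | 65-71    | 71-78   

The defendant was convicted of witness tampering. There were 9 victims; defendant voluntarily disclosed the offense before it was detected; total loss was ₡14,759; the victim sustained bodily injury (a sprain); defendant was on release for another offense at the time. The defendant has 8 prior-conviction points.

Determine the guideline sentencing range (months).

38-45 months

Base offense level for witness tampering: 6.
R1 applies: 6 − 1 = 5.
R2 applies (level before this adjustment is 5 < 25, so +1): 5 + 1 = 6.
R3 applies: 6 + 3 = 9.
R4 applies (level before this adjustment is 9 < 28, so +2): 9 + 2 = 11.
R5 applies: 11 + 2 = 13.
Final offense level: 13.
Criminal history: 8 prior points → Category 3 (7-11).
Level 13 falls in the 13-20 band.
Grid: Level 13-20 × Category 3 = 38-45 months.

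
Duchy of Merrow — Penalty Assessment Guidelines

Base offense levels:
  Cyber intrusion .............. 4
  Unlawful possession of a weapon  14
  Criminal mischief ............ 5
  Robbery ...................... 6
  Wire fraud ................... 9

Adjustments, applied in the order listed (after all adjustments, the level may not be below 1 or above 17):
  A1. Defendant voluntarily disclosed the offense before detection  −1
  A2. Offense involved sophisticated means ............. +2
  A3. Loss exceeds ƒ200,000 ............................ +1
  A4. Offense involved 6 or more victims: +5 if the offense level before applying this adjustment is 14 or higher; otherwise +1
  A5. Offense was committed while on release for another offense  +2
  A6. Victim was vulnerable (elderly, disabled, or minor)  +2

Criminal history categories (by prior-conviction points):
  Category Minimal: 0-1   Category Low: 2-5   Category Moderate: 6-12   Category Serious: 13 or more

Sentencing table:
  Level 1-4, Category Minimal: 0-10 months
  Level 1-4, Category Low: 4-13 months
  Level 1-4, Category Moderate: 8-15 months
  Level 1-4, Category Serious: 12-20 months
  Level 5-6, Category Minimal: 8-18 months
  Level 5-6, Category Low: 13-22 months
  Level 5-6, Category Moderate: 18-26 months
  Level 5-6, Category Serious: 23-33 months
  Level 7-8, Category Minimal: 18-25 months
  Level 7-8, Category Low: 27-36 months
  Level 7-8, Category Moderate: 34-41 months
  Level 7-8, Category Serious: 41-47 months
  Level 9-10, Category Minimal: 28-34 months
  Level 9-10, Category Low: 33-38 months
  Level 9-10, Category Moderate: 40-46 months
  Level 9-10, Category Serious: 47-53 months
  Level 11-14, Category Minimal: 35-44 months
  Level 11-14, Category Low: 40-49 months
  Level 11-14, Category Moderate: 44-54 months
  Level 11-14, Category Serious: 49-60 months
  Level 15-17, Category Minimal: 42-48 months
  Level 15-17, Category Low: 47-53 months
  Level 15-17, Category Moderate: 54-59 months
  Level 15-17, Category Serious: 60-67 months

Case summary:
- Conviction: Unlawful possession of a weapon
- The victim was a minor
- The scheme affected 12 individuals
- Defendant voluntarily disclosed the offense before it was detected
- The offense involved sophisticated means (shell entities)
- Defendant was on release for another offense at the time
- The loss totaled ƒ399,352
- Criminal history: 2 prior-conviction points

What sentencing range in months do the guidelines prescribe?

Base offense level for unlawful possession of a weapon: 14.
A1 applies: 14 − 1 = 13.
A2 applies: 13 + 2 = 15.
A3 applies: 15 + 1 = 16.
A4 applies (level before this adjustment is 16 ≥ 14, so +5): 16 + 5 = 21.
A5 applies: 21 + 2 = 23.
A6 applies: 23 + 2 = 25.
Level 25 exceeds the maximum of 17; capped at 17.
Final offense level: 17.
Criminal history: 2 prior points → Category Low (2-5).
Level 17 falls in the 15-17 band.
Grid: Level 15-17 × Category Low = 47-53 months.

47-53 months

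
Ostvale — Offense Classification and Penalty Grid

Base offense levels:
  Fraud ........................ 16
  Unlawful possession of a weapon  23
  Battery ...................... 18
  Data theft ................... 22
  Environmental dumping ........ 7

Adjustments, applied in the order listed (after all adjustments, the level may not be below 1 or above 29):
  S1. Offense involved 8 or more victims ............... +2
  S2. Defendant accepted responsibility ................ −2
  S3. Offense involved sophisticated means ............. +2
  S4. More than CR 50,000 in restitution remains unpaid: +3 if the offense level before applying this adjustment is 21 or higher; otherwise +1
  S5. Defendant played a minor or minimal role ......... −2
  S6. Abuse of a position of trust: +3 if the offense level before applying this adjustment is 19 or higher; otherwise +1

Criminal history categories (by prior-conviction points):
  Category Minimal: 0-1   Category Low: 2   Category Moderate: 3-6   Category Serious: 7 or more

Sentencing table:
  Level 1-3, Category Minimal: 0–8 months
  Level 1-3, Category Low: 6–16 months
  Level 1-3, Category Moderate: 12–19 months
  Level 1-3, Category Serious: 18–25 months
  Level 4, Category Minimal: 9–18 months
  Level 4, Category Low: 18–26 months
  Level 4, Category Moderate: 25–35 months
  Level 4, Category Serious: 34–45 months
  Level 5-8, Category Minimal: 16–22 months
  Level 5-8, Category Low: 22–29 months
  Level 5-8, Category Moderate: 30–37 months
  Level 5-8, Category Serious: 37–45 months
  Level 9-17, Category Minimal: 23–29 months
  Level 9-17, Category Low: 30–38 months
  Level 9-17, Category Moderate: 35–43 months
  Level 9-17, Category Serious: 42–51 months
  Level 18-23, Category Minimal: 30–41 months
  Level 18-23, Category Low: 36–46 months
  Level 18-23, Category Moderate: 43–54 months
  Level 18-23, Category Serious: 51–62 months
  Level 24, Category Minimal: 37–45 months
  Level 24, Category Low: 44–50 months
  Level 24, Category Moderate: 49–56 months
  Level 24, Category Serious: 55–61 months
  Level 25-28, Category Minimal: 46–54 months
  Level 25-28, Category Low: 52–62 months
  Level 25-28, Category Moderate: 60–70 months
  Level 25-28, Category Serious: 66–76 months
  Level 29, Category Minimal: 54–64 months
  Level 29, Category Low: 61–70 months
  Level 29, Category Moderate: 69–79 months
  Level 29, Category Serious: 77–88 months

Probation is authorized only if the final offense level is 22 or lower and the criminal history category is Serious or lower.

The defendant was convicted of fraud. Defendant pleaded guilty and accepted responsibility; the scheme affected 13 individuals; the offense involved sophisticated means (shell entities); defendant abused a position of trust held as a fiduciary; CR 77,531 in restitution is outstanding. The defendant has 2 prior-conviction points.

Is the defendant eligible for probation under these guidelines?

Yes

Base offense level for fraud: 16.
S1 applies: 16 + 2 = 18.
S2 applies: 18 − 2 = 16.
S3 applies: 16 + 2 = 18.
S4 applies (level before this adjustment is 18 < 21, so +1): 18 + 1 = 19.
S5 does not apply.
S6 applies (level before this adjustment is 19 ≥ 19, so +3): 19 + 3 = 22.
Final offense level: 22.
Criminal history: 2 prior points → Category Low (2).
Level 22 falls in the 18-23 band.
Grid: Level 18-23 × Category Low = 36-46 months.
Probation check: level 22 ≤ 22 and category Low ≤ Serious → eligible.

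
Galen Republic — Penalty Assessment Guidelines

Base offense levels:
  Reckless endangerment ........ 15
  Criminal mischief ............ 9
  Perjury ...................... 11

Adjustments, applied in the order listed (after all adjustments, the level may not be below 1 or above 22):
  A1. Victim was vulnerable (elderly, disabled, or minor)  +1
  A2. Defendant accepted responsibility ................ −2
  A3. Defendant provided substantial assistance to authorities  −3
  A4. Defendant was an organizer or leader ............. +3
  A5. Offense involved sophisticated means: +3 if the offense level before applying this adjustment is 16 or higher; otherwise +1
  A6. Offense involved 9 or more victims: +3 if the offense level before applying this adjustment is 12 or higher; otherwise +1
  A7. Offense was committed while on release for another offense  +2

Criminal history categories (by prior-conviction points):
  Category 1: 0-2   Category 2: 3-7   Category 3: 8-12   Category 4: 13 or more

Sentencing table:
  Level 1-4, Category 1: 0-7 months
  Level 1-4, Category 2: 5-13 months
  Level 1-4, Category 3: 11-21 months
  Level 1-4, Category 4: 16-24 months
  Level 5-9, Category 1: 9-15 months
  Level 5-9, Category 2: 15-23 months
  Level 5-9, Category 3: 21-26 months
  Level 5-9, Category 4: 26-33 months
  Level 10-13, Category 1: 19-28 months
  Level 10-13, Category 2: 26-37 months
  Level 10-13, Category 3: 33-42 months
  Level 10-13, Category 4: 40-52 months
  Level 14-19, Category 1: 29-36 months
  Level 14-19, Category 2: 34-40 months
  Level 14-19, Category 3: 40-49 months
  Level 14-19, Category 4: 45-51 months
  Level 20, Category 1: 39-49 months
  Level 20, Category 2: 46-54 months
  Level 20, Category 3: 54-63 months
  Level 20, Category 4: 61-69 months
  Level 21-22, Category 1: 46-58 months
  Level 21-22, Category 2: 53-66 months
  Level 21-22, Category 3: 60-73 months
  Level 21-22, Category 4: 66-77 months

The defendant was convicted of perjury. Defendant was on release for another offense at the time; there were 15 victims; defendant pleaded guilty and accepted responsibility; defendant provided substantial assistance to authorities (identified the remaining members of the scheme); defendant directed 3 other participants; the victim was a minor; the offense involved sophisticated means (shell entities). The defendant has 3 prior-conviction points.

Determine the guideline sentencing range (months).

34-40 months

Base offense level for perjury: 11.
A1 applies: 11 + 1 = 12.
A2 applies: 12 − 2 = 10.
A3 applies: 10 − 3 = 7.
A4 applies: 7 + 3 = 10.
A5 applies (level before this adjustment is 10 < 16, so +1): 10 + 1 = 11.
A6 applies (level before this adjustment is 11 < 12, so +1): 11 + 1 = 12.
A7 applies: 12 + 2 = 14.
Final offense level: 14.
Criminal history: 3 prior points → Category 2 (3-7).
Level 14 falls in the 14-19 band.
Grid: Level 14-19 × Category 2 = 34-40 months.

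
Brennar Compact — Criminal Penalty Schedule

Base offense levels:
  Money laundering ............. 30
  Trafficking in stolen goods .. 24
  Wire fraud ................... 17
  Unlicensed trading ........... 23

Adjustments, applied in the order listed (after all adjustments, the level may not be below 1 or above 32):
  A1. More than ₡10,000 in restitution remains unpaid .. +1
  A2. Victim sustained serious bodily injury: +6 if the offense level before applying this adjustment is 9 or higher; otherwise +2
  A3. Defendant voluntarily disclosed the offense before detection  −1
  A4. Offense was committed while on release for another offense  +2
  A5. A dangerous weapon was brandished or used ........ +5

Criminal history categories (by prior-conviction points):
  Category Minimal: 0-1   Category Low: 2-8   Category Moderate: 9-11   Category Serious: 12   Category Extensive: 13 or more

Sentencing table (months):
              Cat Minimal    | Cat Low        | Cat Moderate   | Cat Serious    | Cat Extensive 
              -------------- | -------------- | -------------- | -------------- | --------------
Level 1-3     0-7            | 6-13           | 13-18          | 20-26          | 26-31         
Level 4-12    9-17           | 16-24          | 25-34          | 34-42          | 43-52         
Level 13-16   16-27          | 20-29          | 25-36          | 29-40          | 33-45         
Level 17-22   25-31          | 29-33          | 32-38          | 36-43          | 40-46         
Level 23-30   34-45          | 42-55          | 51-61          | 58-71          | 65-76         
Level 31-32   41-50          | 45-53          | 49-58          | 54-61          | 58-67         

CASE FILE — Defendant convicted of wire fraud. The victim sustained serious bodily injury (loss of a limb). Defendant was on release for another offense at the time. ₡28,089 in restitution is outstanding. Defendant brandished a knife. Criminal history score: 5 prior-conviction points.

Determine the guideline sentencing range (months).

45-53 months

Base offense level for wire fraud: 17.
A1 applies: 17 + 1 = 18.
A2 applies (level before this adjustment is 18 ≥ 9, so +6): 18 + 6 = 24.
A4 applies: 24 + 2 = 26.
A5 applies: 26 + 5 = 31.
Final offense level: 31.
Criminal history: 5 prior points → Category Low (2-8).
Level 31 falls in the 31-32 band.
Grid: Level 31-32 × Category Low = 45-53 months.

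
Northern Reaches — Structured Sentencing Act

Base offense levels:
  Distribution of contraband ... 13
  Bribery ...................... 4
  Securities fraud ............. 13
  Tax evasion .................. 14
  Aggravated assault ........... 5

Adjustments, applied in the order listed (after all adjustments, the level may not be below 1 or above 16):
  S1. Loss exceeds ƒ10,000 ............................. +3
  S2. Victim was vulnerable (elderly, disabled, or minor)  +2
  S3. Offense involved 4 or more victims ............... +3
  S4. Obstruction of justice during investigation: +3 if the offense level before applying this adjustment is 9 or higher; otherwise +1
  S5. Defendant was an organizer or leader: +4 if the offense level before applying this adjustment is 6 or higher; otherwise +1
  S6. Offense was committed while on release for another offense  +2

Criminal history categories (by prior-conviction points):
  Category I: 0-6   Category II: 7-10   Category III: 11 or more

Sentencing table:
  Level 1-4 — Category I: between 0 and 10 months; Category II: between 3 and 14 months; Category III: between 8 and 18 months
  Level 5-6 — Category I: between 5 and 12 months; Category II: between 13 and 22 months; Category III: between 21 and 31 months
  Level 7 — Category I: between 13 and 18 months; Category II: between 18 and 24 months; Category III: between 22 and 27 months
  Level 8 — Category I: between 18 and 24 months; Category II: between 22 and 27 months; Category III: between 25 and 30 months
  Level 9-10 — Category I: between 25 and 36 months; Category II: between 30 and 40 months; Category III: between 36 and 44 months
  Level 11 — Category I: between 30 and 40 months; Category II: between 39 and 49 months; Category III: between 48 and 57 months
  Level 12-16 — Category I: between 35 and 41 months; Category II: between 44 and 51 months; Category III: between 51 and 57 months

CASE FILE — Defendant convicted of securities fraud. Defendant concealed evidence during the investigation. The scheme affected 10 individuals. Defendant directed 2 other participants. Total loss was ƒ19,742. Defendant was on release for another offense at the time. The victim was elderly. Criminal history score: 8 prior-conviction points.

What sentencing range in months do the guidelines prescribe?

Base offense level for securities fraud: 13.
S1 applies: 13 + 3 = 16.
S2 applies: 16 + 2 = 18.
S3 applies: 18 + 3 = 21.
S4 applies (level before this adjustment is 21 ≥ 9, so +3): 21 + 3 = 24.
S5 applies (level before this adjustment is 24 ≥ 6, so +4): 24 + 4 = 28.
S6 applies: 28 + 2 = 30.
Level 30 exceeds the maximum of 16; capped at 16.
Final offense level: 16.
Criminal history: 8 prior points → Category II (7-10).
Level 16 falls in the 12-16 band.
Grid: Level 12-16 × Category II = 44-51 months.

44-51 months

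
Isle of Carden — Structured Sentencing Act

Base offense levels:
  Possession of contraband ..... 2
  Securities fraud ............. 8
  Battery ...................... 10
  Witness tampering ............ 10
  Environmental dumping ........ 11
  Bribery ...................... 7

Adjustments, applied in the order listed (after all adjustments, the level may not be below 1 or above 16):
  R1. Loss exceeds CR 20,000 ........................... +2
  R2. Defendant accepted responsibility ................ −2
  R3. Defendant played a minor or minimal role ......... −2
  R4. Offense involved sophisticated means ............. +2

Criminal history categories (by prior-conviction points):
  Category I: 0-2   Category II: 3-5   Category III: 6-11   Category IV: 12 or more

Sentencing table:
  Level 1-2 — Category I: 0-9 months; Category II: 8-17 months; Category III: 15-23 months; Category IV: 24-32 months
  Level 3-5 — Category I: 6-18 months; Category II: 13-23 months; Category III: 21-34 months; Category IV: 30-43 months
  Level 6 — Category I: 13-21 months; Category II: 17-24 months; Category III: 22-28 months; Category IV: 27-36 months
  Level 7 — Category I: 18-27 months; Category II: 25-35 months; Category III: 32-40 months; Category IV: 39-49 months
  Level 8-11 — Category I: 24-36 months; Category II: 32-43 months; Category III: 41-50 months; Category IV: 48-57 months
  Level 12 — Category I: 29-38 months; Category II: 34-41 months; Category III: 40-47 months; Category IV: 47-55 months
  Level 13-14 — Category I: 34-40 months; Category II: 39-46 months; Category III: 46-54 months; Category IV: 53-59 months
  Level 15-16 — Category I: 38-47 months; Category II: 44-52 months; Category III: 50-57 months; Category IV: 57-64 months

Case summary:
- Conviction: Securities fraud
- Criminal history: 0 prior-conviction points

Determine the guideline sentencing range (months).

Base offense level for securities fraud: 8.
Final offense level: 8.
Criminal history: 0 prior points → Category I (0-2).
Level 8 falls in the 8-11 band.
Grid: Level 8-11 × Category I = 24-36 months.

24-36 months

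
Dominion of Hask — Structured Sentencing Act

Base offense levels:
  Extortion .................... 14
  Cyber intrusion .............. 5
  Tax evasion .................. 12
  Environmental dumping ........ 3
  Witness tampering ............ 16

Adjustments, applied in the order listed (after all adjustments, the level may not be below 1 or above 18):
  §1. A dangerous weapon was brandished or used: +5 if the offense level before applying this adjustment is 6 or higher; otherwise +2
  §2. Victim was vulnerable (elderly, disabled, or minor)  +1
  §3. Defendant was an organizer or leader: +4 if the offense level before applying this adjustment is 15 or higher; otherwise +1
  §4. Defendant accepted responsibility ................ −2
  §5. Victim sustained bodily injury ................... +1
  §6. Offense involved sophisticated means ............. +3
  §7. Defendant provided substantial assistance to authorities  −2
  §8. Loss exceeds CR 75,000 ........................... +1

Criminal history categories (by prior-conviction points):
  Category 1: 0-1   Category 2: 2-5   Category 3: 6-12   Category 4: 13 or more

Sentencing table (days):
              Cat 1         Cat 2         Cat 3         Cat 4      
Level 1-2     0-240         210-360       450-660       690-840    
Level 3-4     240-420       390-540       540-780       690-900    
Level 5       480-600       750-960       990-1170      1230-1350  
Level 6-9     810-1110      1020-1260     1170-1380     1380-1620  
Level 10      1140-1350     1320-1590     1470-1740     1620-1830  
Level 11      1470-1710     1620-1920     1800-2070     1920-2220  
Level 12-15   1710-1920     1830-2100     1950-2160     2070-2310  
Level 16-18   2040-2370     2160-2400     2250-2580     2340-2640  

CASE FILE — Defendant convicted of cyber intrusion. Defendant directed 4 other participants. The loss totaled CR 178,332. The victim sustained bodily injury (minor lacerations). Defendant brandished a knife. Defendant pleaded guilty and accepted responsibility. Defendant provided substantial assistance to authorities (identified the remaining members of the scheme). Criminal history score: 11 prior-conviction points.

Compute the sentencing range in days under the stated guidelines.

Base offense level for cyber intrusion: 5.
§1 applies (level before this adjustment is 5 < 6, so +2): 5 + 2 = 7.
§3 applies (level before this adjustment is 7 < 15, so +1): 7 + 1 = 8.
§4 applies: 8 − 2 = 6.
§5 applies: 6 + 1 = 7.
§7 applies: 7 − 2 = 5.
§8 applies: 5 + 1 = 6.
Final offense level: 6.
Criminal history: 11 prior points → Category 3 (6-12).
Level 6 falls in the 6-9 band.
Grid: Level 6-9 × Category 3 = 1170-1380 days.

1170-1380 days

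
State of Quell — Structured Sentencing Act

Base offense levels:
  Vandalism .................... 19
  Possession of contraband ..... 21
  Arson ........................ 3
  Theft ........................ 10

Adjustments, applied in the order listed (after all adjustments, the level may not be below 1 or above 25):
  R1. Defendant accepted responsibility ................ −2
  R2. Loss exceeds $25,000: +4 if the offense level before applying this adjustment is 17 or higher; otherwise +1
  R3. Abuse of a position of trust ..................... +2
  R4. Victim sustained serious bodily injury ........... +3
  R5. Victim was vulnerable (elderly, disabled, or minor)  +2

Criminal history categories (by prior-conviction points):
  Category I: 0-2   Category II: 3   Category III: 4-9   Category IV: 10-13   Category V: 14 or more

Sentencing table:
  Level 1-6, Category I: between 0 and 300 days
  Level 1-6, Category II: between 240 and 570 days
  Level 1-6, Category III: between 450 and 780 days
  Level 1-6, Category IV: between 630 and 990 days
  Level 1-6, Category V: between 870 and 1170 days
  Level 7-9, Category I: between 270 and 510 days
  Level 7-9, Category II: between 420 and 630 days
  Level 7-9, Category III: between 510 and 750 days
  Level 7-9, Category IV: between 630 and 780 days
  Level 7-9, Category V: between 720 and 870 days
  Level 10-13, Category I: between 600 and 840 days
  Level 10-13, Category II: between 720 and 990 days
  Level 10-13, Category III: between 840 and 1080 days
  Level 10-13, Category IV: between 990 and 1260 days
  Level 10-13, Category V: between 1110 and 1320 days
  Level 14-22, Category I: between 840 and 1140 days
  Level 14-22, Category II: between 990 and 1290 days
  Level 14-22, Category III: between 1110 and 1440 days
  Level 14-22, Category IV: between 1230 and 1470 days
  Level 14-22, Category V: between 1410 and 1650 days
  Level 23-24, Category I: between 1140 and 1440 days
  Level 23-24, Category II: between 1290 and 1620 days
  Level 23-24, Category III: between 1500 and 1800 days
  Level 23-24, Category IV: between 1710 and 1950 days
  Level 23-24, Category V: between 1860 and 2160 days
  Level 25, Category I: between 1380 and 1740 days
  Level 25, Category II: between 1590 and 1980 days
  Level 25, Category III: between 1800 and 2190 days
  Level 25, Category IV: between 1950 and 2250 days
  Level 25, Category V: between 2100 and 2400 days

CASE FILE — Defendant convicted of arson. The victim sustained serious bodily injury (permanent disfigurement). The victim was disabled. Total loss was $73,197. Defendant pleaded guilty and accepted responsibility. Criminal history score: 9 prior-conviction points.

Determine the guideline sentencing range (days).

510-750 days

Base offense level for arson: 3.
R1 applies: 3 − 2 = 1.
R2 applies (level before this adjustment is 1 < 17, so +1): 1 + 1 = 2.
R4 applies: 2 + 3 = 5.
R5 applies: 5 + 2 = 7.
Final offense level: 7.
Criminal history: 9 prior points → Category III (4-9).
Level 7 falls in the 7-9 band.
Grid: Level 7-9 × Category III = 510-750 days.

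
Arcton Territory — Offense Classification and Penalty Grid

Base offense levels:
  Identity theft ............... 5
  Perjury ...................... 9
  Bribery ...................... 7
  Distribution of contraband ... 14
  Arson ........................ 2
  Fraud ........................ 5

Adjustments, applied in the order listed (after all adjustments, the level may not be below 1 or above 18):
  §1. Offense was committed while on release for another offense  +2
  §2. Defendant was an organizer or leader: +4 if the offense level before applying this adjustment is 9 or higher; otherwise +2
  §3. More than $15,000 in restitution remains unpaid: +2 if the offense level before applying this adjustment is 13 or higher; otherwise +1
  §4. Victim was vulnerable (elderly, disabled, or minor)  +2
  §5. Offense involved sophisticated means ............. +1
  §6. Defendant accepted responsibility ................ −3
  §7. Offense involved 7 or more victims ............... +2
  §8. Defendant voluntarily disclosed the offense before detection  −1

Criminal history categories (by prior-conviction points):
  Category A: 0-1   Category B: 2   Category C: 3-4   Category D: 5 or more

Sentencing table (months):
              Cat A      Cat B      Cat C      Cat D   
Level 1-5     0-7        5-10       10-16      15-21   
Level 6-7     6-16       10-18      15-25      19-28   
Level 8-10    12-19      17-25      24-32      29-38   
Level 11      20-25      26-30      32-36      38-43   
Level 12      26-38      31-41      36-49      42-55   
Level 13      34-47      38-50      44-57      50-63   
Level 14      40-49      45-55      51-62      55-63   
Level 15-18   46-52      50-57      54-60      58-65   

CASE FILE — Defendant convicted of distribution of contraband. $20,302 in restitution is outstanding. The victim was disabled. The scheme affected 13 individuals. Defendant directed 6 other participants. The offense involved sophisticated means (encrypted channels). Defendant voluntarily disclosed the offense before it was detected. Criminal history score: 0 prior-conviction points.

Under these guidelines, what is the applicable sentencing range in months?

46-52 months

Base offense level for distribution of contraband: 14.
§1 does not apply.
§2 applies (level before this adjustment is 14 ≥ 9, so +4): 14 + 4 = 18.
§3 applies (level before this adjustment is 18 ≥ 13, so +2): 18 + 2 = 20.
§4 applies: 20 + 2 = 22.
§5 applies: 22 + 1 = 23.
§6 does not apply.
§7 applies: 23 + 2 = 25.
§8 applies: 25 − 1 = 24.
Level 24 exceeds the maximum of 18; capped at 18.
Final offense level: 18.
Criminal history: 0 prior points → Category A (0-1).
Level 18 falls in the 15-18 band.
Grid: Level 15-18 × Category A = 46-52 months.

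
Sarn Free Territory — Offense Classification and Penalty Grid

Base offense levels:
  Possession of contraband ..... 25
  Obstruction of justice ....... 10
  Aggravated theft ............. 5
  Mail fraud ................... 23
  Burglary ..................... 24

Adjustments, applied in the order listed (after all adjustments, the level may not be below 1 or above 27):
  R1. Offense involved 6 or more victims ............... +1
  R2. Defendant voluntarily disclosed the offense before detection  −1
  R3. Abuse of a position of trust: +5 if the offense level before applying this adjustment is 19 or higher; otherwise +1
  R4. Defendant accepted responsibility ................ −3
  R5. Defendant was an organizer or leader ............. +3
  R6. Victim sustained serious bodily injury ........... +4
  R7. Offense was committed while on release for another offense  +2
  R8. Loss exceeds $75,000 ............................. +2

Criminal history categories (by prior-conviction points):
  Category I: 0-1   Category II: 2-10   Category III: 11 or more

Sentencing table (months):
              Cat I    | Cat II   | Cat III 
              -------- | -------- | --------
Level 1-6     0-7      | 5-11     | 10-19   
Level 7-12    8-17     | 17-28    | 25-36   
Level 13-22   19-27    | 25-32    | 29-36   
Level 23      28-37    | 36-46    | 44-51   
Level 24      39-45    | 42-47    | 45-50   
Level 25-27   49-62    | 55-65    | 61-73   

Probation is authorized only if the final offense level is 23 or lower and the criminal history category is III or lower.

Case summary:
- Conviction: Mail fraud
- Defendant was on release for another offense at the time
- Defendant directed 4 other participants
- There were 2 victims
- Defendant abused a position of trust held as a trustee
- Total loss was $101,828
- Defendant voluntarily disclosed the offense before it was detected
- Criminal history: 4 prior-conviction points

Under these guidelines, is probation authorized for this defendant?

Base offense level for mail fraud: 23.
R1 does not apply.
R2 applies: 23 − 1 = 22.
R3 applies (level before this adjustment is 22 ≥ 19, so +5): 22 + 5 = 27.
R4 does not apply.
R5 applies: 27 + 3 = 30.
R7 applies: 30 + 2 = 32.
R8 applies: 32 + 2 = 34.
Level 34 exceeds the maximum of 27; capped at 27.
Final offense level: 27.
Criminal history: 4 prior points → Category II (2-10).
Level 27 falls in the 25-27 band.
Grid: Level 25-27 × Category II = 55-65 months.
Probation check: level 27 > 23 and category II ≤ III → not eligible.

No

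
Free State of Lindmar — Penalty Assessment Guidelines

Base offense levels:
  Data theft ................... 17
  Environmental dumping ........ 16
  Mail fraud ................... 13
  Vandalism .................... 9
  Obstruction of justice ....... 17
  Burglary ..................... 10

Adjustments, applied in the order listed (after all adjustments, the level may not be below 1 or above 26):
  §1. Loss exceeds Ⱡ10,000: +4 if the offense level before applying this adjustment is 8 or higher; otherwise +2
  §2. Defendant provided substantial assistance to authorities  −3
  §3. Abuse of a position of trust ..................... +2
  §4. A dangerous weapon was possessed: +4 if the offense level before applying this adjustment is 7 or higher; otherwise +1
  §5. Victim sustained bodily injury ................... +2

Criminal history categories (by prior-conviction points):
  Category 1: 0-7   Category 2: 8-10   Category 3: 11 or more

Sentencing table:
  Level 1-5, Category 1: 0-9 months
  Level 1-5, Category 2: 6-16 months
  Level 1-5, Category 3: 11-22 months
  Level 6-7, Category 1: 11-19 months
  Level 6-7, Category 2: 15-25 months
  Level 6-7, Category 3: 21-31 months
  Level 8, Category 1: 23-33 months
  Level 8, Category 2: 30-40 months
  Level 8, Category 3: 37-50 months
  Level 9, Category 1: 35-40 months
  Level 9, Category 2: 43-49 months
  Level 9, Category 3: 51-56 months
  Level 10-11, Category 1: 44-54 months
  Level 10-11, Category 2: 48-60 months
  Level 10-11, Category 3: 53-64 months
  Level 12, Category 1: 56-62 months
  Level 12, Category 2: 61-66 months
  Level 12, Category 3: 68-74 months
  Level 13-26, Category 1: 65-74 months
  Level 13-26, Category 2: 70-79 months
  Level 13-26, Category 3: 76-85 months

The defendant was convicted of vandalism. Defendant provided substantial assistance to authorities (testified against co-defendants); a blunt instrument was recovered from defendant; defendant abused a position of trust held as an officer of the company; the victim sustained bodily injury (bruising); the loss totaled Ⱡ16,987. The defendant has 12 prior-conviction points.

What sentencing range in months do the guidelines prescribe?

Base offense level for vandalism: 9.
§1 applies (level before this adjustment is 9 ≥ 8, so +4): 9 + 4 = 13.
§2 applies: 13 − 3 = 10.
§3 applies: 10 + 2 = 12.
§4 applies (level before this adjustment is 12 ≥ 7, so +4): 12 + 4 = 16.
§5 applies: 16 + 2 = 18.
Final offense level: 18.
Criminal history: 12 prior points → Category 3 (11+).
Level 18 falls in the 13-26 band.
Grid: Level 13-26 × Category 3 = 76-85 months.

76-85 months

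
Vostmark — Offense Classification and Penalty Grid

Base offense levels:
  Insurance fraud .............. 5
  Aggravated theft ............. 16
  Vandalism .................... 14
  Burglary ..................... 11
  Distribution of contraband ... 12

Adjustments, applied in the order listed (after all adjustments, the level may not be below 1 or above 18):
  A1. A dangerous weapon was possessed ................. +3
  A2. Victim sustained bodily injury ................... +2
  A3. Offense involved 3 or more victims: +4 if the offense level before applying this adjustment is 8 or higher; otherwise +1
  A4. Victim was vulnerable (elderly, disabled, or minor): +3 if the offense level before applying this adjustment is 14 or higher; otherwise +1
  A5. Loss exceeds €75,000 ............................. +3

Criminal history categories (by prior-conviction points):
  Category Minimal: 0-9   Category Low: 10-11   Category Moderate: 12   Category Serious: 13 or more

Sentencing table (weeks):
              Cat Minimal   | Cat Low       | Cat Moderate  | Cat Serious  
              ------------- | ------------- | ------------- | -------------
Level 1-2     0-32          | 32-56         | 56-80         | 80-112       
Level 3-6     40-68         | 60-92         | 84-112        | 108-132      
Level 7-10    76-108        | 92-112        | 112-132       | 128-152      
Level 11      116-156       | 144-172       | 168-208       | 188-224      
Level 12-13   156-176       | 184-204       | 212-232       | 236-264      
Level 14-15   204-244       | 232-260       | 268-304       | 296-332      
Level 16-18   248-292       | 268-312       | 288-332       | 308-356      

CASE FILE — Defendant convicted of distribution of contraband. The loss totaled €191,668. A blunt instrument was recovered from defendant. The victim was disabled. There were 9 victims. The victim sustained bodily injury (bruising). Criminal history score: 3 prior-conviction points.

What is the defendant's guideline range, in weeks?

Base offense level for distribution of contraband: 12.
A1 applies: 12 + 3 = 15.
A2 applies: 15 + 2 = 17.
A3 applies (level before this adjustment is 17 ≥ 8, so +4): 17 + 4 = 21.
A4 applies (level before this adjustment is 21 ≥ 14, so +3): 21 + 3 = 24.
A5 applies: 24 + 3 = 27.
Level 27 exceeds the maximum of 18; capped at 18.
Final offense level: 18.
Criminal history: 3 prior points → Category Minimal (0-9).
Level 18 falls in the 16-18 band.
Grid: Level 16-18 × Category Minimal = 248-292 weeks.

248-292 weeks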